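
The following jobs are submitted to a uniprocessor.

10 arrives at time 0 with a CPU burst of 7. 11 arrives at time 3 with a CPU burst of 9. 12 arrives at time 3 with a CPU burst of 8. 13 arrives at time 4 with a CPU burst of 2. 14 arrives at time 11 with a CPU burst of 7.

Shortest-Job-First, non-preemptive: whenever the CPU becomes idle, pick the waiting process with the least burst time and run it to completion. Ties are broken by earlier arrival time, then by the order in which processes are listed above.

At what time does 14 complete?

24

Timeline: | 10 0-7 | 13 7-9 | 12 9-17 | 14 17-24 | 11 24-33 |
Completion: 10=7  11=33  12=17  13=9  14=24
Turnaround (C−A): 10=7  11=30  12=14  13=5  14=13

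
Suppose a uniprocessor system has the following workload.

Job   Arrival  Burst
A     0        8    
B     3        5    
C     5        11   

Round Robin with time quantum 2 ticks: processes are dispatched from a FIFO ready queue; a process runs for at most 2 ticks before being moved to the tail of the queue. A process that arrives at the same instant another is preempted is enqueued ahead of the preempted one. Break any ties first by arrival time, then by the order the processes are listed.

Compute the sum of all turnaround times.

Schedule: | A 0-4 | B 4-6 | A 6-8 | C 8-10 | B 10-12 | A 12-14 | C 14-16 | B 16-17 | C 17-24 |
Completion: A=14  B=17  C=24
Turnaround (C−A): A=14  B=14  C=19
Turnaround = completion − arrival: A=14, B=14, C=19
Total turnaround = 14 + 14 + 19 = 47

47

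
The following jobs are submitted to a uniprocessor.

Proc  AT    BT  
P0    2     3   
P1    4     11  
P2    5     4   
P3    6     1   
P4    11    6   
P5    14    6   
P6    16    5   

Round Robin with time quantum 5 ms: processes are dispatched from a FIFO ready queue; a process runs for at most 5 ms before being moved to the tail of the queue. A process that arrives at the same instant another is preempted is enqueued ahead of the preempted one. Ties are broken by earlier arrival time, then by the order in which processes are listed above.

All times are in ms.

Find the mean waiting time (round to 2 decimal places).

Timeline: | idle 0-2 | P0 2-5 | P1 5-10 | P2 10-14 | P3 14-15 | P1 15-20 | P4 20-25 | P5 25-30 | P6 30-35 | P1 35-36 | P4 36-37 | P5 37-38 |
Completion: P0=5  P1=36  P2=14  P3=15  P4=37  P5=38  P6=35
Waiting times: P0=0, P1=21, P2=5, P3=8, P4=20, P5=18, P6=14
Average waiting = (0+21+5+8+20+18+14) / 7 = 86/7 = 12.29

12.29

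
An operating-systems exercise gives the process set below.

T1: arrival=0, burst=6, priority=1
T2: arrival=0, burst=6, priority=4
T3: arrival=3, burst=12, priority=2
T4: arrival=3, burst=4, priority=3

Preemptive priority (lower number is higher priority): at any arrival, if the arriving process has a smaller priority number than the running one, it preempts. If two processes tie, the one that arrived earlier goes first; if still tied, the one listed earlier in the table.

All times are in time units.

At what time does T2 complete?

Schedule: | T1 0-6 | T3 6-18 | T4 18-22 | T2 22-28 |
Completion: T1=6  T2=28  T3=18  T4=22

28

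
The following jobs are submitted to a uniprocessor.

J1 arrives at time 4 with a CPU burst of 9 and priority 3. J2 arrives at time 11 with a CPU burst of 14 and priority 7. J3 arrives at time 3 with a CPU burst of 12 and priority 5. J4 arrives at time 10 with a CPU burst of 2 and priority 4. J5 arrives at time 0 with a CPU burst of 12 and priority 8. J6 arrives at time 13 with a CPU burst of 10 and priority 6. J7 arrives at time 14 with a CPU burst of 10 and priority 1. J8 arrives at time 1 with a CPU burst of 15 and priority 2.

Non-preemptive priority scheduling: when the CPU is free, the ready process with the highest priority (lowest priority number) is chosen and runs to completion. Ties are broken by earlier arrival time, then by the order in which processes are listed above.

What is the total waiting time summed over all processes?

Timeline: | J5 0-12 | J8 12-27 | J7 27-37 | J1 37-46 | J4 46-48 | J3 48-60 | J6 60-70 | J2 70-84 |
Completion: J1=46  J2=84  J3=60  J4=48  J5=12  J6=70  J7=37  J8=27
Waiting = turnaround − burst: J1=33, J2=59, J3=45, J4=36, J5=0, J6=47, J7=13, J8=11
Total waiting = 33 + 59 + 45 + 36 + 0 + 47 + 13 + 11 = 244

244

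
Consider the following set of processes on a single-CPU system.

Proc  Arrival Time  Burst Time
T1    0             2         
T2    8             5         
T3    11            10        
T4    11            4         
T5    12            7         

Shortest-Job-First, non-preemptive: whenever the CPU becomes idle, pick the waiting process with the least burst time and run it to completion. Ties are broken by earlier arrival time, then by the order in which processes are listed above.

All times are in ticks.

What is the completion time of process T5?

24

Schedule: | T1 0-2 | idle 2-8 | T2 8-13 | T4 13-17 | T5 17-24 | T3 24-34 |
Completion: T1=2  T2=13  T3=34  T4=17  T5=24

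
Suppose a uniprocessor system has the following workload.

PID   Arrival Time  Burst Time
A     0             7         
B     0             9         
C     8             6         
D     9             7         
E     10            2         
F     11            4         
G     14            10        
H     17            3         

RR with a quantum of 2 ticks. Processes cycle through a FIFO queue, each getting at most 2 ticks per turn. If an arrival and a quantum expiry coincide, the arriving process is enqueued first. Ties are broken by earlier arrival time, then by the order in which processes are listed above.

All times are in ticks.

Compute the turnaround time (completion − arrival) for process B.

Gantt: | A 0-2 | B 2-4 | A 4-6 | B 6-8 | A 8-10 | C 10-12 | B 12-14 | D 14-16 | E 16-18 | A 18-19 | F 19-21 | C 21-23 | G 23-25 | B 25-27 | D 27-29 | H 29-31 | F 31-33 | C 33-35 | G 35-37 | B 37-38 | D 38-40 | H 40-41 | G 41-43 | D 43-44 | G 44-48 |
Completion: A=19  B=38  C=35  D=44  E=18  F=33  G=48  H=41
Turnaround(B) = completion − arrival = 38 − 0 = 38

38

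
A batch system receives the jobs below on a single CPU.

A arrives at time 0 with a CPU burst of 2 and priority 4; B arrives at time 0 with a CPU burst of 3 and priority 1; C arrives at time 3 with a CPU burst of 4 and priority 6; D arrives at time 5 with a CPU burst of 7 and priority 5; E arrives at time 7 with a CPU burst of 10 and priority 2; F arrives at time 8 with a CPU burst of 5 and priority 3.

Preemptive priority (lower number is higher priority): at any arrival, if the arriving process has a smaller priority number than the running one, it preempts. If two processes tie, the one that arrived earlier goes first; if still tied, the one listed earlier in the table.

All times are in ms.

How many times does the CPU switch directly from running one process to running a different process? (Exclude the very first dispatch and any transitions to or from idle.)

Gantt: | B 0-3 | A 3-5 | D 5-7 | E 7-17 | F 17-22 | D 22-27 | C 27-31 |
Completion: A=5  B=3  C=31  D=27  E=17  F=22
Turnaround (C−A): A=5  B=3  C=28  D=22  E=10  F=14

6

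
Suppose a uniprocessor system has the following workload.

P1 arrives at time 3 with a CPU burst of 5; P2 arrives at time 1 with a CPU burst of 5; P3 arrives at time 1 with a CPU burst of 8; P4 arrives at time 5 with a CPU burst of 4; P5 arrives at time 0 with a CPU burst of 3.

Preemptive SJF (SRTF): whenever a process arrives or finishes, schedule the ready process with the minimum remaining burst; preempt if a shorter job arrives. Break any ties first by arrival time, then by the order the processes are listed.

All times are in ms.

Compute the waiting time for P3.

Gantt: | P5 0-3 | P2 3-8 | P4 8-12 | P1 12-17 | P3 17-25 |
Completion: P1=17  P2=8  P3=25  P4=12  P5=3
Turnaround (C−A): P1=14  P2=7  P3=24  P4=7  P5=3
Waiting(P3) = turnaround − burst = 24 − 8 = 16

16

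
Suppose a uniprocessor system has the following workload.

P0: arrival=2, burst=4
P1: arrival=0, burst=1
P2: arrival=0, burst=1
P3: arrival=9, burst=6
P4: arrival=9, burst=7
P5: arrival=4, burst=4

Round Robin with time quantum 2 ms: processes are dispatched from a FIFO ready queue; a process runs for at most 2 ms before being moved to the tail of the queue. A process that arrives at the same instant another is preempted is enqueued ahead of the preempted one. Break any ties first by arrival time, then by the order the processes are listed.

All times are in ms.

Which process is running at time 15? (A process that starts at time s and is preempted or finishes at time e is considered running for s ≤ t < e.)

P3

Schedule: | P1 0-1 | P2 1-2 | P0 2-4 | P5 4-6 | P0 6-8 | P5 8-10 | P3 10-12 | P4 12-14 | P3 14-16 | P4 16-18 | P3 18-20 | P4 20-23 |
Completion: P0=8  P1=1  P2=2  P3=20  P4=23  P5=10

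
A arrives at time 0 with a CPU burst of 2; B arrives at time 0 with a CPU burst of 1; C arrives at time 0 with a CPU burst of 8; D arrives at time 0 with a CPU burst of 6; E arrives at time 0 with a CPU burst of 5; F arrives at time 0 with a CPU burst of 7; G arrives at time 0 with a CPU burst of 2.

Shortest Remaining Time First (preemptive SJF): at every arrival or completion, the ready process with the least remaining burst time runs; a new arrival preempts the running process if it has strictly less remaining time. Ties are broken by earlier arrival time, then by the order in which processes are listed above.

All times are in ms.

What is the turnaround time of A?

3

Timeline: | B 0-1 | A 1-3 | G 3-5 | E 5-10 | D 10-16 | F 16-23 | C 23-31 |
Completion: A=3  B=1  C=31  D=16  E=10  F=23  G=5
Turnaround (C−A): A=3  B=1  C=31  D=16  E=10  F=23  G=5
Turnaround(A) = completion − arrival = 3 − 0 = 3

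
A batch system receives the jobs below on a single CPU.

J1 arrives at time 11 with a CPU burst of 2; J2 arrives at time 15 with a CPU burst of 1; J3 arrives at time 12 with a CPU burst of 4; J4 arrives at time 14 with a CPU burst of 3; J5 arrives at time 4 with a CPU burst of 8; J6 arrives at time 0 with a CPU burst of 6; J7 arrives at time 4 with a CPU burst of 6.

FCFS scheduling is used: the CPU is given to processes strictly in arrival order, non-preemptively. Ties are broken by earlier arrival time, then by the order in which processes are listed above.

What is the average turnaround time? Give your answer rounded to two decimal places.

Schedule: | J6 0-6 | J5 6-14 | J7 14-20 | J1 20-22 | J3 22-26 | J4 26-29 | J2 29-30 |
Completion: J1=22  J2=30  J3=26  J4=29  J5=14  J6=6  J7=20
Turnaround (C−A): J1=11  J2=15  J3=14  J4=15  J5=10  J6=6  J7=16
Turnaround times: J1=11, J2=15, J3=14, J4=15, J5=10, J6=6, J7=16
Average turnaround = (11+15+14+15+10+6+16) / 7 = 87/7 = 12.43

12.43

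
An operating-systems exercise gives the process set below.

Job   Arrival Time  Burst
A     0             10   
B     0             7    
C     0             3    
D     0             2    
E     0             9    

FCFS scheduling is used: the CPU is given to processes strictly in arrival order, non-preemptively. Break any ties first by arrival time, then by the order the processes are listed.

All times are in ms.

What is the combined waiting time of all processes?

Timeline: | A 0-10 | B 10-17 | C 17-20 | D 20-22 | E 22-31 |
Completion: A=10  B=17  C=20  D=22  E=31
Turnaround (C−A): A=10  B=17  C=20  D=22  E=31
Waiting = turnaround − burst: A=0, B=10, C=17, D=20, E=22
Total waiting = 0 + 10 + 17 + 20 + 22 = 69

69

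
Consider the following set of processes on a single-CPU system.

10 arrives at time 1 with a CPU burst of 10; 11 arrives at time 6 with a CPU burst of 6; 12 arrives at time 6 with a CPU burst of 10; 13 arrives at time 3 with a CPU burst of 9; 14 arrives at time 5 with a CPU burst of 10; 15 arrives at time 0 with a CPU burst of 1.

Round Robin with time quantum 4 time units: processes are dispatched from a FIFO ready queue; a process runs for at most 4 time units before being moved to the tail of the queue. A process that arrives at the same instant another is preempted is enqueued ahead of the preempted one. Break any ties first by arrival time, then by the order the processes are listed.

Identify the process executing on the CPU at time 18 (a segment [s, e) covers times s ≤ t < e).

Gantt: | 15 0-1 | 10 1-5 | 13 5-9 | 14 9-13 | 10 13-17 | 11 17-21 | 12 21-25 | 13 25-29 | 14 29-33 | 10 33-35 | 11 35-37 | 12 37-41 | 13 41-42 | 14 42-44 | 12 44-46 |
Completion: 10=35  11=37  12=46  13=42  14=44  15=1
Turnaround (C−A): 10=34  11=31  12=40  13=39  14=39  15=1

11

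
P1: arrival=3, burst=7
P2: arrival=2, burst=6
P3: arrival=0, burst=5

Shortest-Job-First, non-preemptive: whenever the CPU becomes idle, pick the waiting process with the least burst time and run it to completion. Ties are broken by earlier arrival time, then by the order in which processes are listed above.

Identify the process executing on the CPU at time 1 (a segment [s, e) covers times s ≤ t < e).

P3

Timeline: | P3 0-5 | P2 5-11 | P1 11-18 |
Completion: P1=18  P2=11  P3=5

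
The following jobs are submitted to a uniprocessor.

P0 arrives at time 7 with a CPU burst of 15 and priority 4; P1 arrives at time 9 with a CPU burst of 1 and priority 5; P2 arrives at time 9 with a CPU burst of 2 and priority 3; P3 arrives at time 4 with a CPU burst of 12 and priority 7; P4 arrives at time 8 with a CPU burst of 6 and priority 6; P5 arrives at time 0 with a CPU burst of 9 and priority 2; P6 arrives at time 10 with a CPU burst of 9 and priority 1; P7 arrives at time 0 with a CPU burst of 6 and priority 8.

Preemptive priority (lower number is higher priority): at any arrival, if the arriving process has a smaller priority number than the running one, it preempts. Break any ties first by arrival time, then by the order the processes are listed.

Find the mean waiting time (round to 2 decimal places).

Schedule: | P5 0-9 | P2 9-10 | P6 10-19 | P2 19-20 | P0 20-35 | P1 35-36 | P4 36-42 | P3 42-54 | P7 54-60 |
Completion: P0=35  P1=36  P2=20  P3=54  P4=42  P5=9  P6=19  P7=60
Turnaround (C−A): P0=28  P1=27  P2=11  P3=50  P4=34  P5=9  P6=9  P7=60
Waiting times: P0=13, P1=26, P2=9, P3=38, P4=28, P5=0, P6=0, P7=54
Average waiting = (13+26+9+38+28+0+0+54) / 8 = 168/8 = 21.00

21.00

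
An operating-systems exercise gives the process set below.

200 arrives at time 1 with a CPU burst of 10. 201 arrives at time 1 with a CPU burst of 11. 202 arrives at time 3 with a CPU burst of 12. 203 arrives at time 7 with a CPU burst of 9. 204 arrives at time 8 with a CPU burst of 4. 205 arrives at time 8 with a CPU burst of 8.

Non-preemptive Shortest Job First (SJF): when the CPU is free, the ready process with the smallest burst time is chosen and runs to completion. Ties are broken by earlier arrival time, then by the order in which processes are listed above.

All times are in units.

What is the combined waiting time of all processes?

Gantt: | idle 0-1 | 200 1-11 | 204 11-15 | 205 15-23 | 203 23-32 | 201 32-43 | 202 43-55 |
Completion: 200=11  201=43  202=55  203=32  204=15  205=23
Turnaround (C−A): 200=10  201=42  202=52  203=25  204=7  205=15
Waiting = turnaround − burst: 200=0, 201=31, 202=40, 203=16, 204=3, 205=7
Total waiting = 0 + 31 + 40 + 16 + 3 + 7 = 97

97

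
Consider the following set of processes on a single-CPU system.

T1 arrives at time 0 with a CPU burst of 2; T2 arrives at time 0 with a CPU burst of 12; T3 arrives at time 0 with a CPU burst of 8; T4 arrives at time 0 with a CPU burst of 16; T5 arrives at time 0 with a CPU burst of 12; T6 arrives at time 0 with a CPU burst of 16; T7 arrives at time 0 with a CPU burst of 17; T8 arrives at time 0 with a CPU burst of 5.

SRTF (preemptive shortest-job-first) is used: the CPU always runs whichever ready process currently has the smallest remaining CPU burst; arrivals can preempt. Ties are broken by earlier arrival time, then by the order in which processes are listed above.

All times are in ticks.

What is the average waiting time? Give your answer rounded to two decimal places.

27.00

Timeline: | T1 0-2 | T8 2-7 | T3 7-15 | T2 15-27 | T5 27-39 | T4 39-55 | T6 55-71 | T7 71-88 |
Completion: T1=2  T2=27  T3=15  T4=55  T5=39  T6=71  T7=88  T8=7
Turnaround (C−A): T1=2  T2=27  T3=15  T4=55  T5=39  T6=71  T7=88  T8=7
Waiting times: T1=0, T2=15, T3=7, T4=39, T5=27, T6=55, T7=71, T8=2
Average waiting = (0+15+7+39+27+55+71+2) / 8 = 216/8 = 27.00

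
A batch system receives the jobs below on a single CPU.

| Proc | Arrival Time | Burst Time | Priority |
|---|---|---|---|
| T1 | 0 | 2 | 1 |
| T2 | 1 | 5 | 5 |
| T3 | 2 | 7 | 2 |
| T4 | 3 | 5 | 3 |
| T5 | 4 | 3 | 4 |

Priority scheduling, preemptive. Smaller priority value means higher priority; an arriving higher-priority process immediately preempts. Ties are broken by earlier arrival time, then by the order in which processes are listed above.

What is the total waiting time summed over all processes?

Gantt: | T1 0-2 | T3 2-9 | T4 9-14 | T5 14-17 | T2 17-22 |
Completion: T1=2  T2=22  T3=9  T4=14  T5=17
Turnaround (C−A): T1=2  T2=21  T3=7  T4=11  T5=13
Waiting = turnaround − burst: T1=0, T2=16, T3=0, T4=6, T5=10
Total waiting = 0 + 16 + 0 + 6 + 10 = 32

32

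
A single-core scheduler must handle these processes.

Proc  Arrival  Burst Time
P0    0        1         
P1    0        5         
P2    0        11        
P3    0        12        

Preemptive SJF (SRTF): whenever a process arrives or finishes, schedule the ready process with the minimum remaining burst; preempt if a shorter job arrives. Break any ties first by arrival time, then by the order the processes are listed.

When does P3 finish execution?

29

Timeline: | P0 0-1 | P1 1-6 | P2 6-17 | P3 17-29 |
Completion: P0=1  P1=6  P2=17  P3=29
Turnaround (C−A): P0=1  P1=6  P2=17  P3=29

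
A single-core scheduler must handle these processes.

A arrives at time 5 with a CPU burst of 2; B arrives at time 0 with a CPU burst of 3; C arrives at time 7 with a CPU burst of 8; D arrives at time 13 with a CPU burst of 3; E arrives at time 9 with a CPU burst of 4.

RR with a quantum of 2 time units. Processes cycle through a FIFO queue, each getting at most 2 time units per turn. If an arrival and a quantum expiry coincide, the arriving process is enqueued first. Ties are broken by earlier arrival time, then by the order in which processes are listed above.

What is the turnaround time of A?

2

Timeline: | B 0-3 | idle 3-5 | A 5-7 | C 7-9 | E 9-11 | C 11-13 | E 13-15 | D 15-17 | C 17-19 | D 19-20 | C 20-22 |
Completion: A=7  B=3  C=22  D=20  E=15
Turnaround (C−A): A=2  B=3  C=15  D=7  E=6
Turnaround(A) = completion − arrival = 7 − 5 = 2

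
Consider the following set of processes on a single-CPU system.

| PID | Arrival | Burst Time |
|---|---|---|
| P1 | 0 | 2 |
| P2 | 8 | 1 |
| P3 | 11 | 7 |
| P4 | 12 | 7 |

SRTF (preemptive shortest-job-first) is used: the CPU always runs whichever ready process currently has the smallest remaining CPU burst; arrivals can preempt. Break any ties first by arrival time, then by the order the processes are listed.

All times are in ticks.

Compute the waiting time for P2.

Schedule: | P1 0-2 | idle 2-8 | P2 8-9 | idle 9-11 | P3 11-18 | P4 18-25 |
Completion: P1=2  P2=9  P3=18  P4=25
Waiting(P2) = turnaround − burst = 1 − 1 = 0

0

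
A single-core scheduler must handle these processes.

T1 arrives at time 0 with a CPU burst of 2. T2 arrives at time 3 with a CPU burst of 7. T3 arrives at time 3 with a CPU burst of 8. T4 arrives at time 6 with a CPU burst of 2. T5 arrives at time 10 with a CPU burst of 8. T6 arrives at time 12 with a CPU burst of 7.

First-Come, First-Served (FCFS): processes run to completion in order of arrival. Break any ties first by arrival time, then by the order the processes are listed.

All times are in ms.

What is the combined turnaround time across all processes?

79

Gantt: | T1 0-2 | idle 2-3 | T2 3-10 | T3 10-18 | T4 18-20 | T5 20-28 | T6 28-35 |
Completion: T1=2  T2=10  T3=18  T4=20  T5=28  T6=35
Turnaround (C−A): T1=2  T2=7  T3=15  T4=14  T5=18  T6=23
Turnaround = completion − arrival: T1=2, T2=7, T3=15, T4=14, T5=18, T6=23
Total turnaround = 2 + 7 + 15 + 14 + 18 + 23 = 79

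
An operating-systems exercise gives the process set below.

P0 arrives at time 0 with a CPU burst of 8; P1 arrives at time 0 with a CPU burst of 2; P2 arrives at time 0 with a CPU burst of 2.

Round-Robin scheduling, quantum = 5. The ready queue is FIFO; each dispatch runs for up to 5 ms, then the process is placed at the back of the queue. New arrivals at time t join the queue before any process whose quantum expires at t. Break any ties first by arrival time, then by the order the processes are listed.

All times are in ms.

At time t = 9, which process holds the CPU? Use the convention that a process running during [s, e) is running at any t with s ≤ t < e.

Schedule: | P0 0-5 | P1 5-7 | P2 7-9 | P0 9-12 |
Completion: P0=12  P1=7  P2=9
Turnaround (C−A): P0=12  P1=7  P2=9

P0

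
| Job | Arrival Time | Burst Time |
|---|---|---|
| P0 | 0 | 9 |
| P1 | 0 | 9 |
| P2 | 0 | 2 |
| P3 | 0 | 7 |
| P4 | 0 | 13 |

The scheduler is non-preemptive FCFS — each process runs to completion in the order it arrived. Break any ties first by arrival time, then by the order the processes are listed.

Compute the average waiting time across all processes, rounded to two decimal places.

14.80

Timeline: | P0 0-9 | P1 9-18 | P2 18-20 | P3 20-27 | P4 27-40 |
Completion: P0=9  P1=18  P2=20  P3=27  P4=40
Turnaround (C−A): P0=9  P1=18  P2=20  P3=27  P4=40
Waiting times: P0=0, P1=9, P2=18, P3=20, P4=27
Average waiting = (0+9+18+20+27) / 5 = 74/5 = 14.80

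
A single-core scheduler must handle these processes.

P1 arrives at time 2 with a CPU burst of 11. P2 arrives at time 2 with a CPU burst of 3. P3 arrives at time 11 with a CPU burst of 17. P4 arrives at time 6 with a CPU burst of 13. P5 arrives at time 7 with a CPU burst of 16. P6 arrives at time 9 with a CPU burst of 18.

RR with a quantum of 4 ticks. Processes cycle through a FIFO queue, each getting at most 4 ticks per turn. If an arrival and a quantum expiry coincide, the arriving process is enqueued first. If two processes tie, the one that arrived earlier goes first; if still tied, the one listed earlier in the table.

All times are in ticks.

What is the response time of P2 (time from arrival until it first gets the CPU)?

Timeline: | idle 0-2 | P1 2-6 | P2 6-9 | P4 9-13 | P1 13-17 | P5 17-21 | P6 21-25 | P3 25-29 | P4 29-33 | P1 33-36 | P5 36-40 | P6 40-44 | P3 44-48 | P4 48-52 | P5 52-56 | P6 56-60 | P3 60-64 | P4 64-65 | P5 65-69 | P6 69-73 | P3 73-77 | P6 77-79 | P3 79-80 |
Completion: P1=36  P2=9  P3=80  P4=65  P5=69  P6=79
Turnaround (C−A): P1=34  P2=7  P3=69  P4=59  P5=62  P6=70
Response(P2) = first start − arrival = 6 − 2 = 4

4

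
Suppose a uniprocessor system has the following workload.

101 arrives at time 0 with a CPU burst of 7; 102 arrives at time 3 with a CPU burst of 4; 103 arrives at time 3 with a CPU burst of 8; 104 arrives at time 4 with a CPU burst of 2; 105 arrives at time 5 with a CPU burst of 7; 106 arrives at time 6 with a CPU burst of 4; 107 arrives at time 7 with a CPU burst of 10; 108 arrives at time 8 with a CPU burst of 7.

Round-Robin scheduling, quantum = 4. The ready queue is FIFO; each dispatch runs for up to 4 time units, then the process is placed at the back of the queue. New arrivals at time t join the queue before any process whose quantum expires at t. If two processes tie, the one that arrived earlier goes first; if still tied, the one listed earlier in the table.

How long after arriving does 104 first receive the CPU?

Schedule: | 101 0-4 | 102 4-8 | 103 8-12 | 104 12-14 | 101 14-17 | 105 17-21 | 106 21-25 | 107 25-29 | 108 29-33 | 103 33-37 | 105 37-40 | 107 40-44 | 108 44-47 | 107 47-49 |
Completion: 101=17  102=8  103=37  104=14  105=40  106=25  107=49  108=47
Turnaround (C−A): 101=17  102=5  103=34  104=10  105=35  106=19  107=42  108=39
Response(104) = first start − arrival = 12 − 4 = 8

8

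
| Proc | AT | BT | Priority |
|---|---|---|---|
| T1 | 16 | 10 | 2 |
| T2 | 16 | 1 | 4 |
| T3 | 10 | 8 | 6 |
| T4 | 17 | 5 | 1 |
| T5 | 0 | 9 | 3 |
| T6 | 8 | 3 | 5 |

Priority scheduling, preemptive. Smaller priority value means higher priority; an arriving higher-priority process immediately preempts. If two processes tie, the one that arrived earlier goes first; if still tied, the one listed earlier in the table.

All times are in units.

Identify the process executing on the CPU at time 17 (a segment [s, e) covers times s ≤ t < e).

T4

Timeline: | T5 0-9 | T6 9-12 | T3 12-16 | T1 16-17 | T4 17-22 | T1 22-31 | T2 31-32 | T3 32-36 |
Completion: T1=31  T2=32  T3=36  T4=22  T5=9  T6=12
Turnaround (C−A): T1=15  T2=16  T3=26  T4=5  T5=9  T6=4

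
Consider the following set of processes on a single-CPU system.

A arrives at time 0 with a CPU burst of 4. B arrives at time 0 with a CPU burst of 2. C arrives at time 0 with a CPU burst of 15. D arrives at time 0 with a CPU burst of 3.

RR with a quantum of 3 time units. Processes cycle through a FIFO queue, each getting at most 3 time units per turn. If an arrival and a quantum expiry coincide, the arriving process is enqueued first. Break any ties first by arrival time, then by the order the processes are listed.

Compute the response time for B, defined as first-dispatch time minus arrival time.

3

Timeline: | A 0-3 | B 3-5 | C 5-8 | D 8-11 | A 11-12 | C 12-24 |
Completion: A=12  B=5  C=24  D=11
Response(B) = first start − arrival = 3 − 0 = 3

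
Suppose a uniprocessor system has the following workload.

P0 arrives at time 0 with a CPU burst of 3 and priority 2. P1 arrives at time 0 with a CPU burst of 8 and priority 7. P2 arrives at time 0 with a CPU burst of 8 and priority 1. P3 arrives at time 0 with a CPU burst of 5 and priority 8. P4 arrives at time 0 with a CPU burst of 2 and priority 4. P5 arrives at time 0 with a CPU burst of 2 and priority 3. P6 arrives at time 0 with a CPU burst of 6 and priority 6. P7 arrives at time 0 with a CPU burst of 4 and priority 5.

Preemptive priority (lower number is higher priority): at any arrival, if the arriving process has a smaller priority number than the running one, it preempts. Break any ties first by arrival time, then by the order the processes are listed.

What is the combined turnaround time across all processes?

162

Timeline: | P2 0-8 | P0 8-11 | P5 11-13 | P4 13-15 | P7 15-19 | P6 19-25 | P1 25-33 | P3 33-38 |
Completion: P0=11  P1=33  P2=8  P3=38  P4=15  P5=13  P6=25  P7=19
Turnaround = completion − arrival: P0=11, P1=33, P2=8, P3=38, P4=15, P5=13, P6=25, P7=19
Total turnaround = 11 + 33 + 8 + 38 + 15 + 13 + 25 + 19 = 162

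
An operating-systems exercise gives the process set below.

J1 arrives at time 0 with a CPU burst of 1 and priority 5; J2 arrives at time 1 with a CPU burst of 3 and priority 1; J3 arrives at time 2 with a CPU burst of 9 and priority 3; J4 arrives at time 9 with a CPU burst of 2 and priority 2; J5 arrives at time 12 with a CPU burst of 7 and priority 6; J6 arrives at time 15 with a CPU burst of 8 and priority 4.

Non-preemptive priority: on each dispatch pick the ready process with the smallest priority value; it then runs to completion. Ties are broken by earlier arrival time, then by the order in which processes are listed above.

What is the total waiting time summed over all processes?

Schedule: | J1 0-1 | J2 1-4 | J3 4-13 | J4 13-15 | J6 15-23 | J5 23-30 |
Completion: J1=1  J2=4  J3=13  J4=15  J5=30  J6=23
Waiting = turnaround − burst: J1=0, J2=0, J3=2, J4=4, J5=11, J6=0
Total waiting = 0 + 0 + 2 + 4 + 11 + 0 = 17

17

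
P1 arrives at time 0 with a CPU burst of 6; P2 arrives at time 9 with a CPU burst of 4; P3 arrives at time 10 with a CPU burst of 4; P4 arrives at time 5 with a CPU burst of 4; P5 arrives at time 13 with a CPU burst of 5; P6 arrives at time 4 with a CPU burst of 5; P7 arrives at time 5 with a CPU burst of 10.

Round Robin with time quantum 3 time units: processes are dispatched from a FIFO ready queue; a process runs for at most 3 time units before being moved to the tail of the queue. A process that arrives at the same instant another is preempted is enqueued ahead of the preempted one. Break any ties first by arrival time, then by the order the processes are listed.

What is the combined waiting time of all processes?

Schedule: | P1 0-6 | P6 6-9 | P4 9-12 | P7 12-15 | P2 15-18 | P6 18-20 | P3 20-23 | P4 23-24 | P5 24-27 | P7 27-30 | P2 30-31 | P3 31-32 | P5 32-34 | P7 34-38 |
Completion: P1=6  P2=31  P3=32  P4=24  P5=34  P6=20  P7=38
Waiting = turnaround − burst: P1=0, P2=18, P3=18, P4=15, P5=16, P6=11, P7=23
Total waiting = 0 + 18 + 18 + 15 + 16 + 11 + 23 = 101

101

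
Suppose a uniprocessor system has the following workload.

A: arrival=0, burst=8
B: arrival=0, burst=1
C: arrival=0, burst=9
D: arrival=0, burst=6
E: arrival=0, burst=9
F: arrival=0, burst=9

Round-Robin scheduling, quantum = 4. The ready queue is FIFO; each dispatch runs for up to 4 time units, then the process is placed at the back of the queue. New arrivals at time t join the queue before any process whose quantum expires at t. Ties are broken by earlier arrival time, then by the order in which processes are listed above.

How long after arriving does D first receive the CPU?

Timeline: | A 0-4 | B 4-5 | C 5-9 | D 9-13 | E 13-17 | F 17-21 | A 21-25 | C 25-29 | D 29-31 | E 31-35 | F 35-39 | C 39-40 | E 40-41 | F 41-42 |
Completion: A=25  B=5  C=40  D=31  E=41  F=42
Turnaround (C−A): A=25  B=5  C=40  D=31  E=41  F=42
Response(D) = first start − arrival = 9 − 0 = 9

9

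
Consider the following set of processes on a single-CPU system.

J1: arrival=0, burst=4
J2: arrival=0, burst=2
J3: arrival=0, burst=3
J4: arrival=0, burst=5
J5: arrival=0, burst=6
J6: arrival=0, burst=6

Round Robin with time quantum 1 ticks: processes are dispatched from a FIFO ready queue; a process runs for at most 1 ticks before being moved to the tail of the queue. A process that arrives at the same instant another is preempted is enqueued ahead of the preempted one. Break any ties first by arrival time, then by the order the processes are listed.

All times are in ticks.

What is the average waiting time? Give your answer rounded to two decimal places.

Schedule: | J1 0-1 | J2 1-2 | J3 2-3 | J4 3-4 | J5 4-5 | J6 5-6 | J1 6-7 | J2 7-8 | J3 8-9 | J4 9-10 | J5 10-11 | J6 11-12 | J1 12-13 | J3 13-14 | J4 14-15 | J5 15-16 | J6 16-17 | J1 17-18 | J4 18-19 | J5 19-20 | J6 20-21 | J4 21-22 | J5 22-23 | J6 23-24 | J5 24-25 | J6 25-26 |
Completion: J1=18  J2=8  J3=14  J4=22  J5=25  J6=26
Waiting times: J1=14, J2=6, J3=11, J4=17, J5=19, J6=20
Average waiting = (14+6+11+17+19+20) / 6 = 87/6 = 14.50

14.50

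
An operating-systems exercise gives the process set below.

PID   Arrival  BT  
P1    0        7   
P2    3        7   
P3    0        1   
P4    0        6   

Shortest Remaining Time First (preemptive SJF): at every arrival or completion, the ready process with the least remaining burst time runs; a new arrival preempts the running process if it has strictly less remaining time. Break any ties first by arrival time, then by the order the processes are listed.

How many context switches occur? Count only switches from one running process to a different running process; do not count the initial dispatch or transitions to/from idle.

Schedule: | P3 0-1 | P4 1-7 | P1 7-14 | P2 14-21 |
Completion: P1=14  P2=21  P3=1  P4=7

3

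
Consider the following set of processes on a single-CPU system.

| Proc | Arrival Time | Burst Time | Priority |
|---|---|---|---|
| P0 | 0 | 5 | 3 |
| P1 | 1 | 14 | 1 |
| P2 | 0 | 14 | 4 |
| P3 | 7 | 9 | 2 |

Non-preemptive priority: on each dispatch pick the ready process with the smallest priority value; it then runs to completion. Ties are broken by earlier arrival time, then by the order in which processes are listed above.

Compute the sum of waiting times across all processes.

Timeline: | P0 0-5 | P1 5-19 | P3 19-28 | P2 28-42 |
Completion: P0=5  P1=19  P2=42  P3=28
Turnaround (C−A): P0=5  P1=18  P2=42  P3=21
Waiting = turnaround − burst: P0=0, P1=4, P2=28, P3=12
Total waiting = 0 + 4 + 28 + 12 = 44

44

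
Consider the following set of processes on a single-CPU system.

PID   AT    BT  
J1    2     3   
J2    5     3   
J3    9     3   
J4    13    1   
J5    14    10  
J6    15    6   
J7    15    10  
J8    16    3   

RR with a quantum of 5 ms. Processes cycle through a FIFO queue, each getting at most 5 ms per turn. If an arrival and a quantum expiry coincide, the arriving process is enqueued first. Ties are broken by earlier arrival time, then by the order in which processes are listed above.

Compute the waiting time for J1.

0

Gantt: | idle 0-2 | J1 2-5 | J2 5-8 | idle 8-9 | J3 9-12 | idle 12-13 | J4 13-14 | J5 14-19 | J6 19-24 | J7 24-29 | J8 29-32 | J5 32-37 | J6 37-38 | J7 38-43 |
Completion: J1=5  J2=8  J3=12  J4=14  J5=37  J6=38  J7=43  J8=32
Turnaround (C−A): J1=3  J2=3  J3=3  J4=1  J5=23  J6=23  J7=28  J8=16
Waiting(J1) = turnaround − burst = 3 − 3 = 0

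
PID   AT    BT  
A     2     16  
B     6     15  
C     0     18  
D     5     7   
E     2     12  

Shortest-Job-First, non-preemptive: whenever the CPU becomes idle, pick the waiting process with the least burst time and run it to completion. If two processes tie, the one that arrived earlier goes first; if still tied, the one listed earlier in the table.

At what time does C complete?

Gantt: | C 0-18 | D 18-25 | E 25-37 | B 37-52 | A 52-68 |
Completion: A=68  B=52  C=18  D=25  E=37
Turnaround (C−A): A=66  B=46  C=18  D=20  E=35

18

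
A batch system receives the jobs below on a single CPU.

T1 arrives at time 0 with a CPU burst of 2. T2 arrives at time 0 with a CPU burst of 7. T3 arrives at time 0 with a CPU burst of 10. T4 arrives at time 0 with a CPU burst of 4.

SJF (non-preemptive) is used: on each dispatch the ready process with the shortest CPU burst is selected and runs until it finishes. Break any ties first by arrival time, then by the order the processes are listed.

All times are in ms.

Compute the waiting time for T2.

Schedule: | T1 0-2 | T4 2-6 | T2 6-13 | T3 13-23 |
Completion: T1=2  T2=13  T3=23  T4=6
Turnaround (C−A): T1=2  T2=13  T3=23  T4=6
Waiting(T2) = turnaround − burst = 13 − 7 = 6

6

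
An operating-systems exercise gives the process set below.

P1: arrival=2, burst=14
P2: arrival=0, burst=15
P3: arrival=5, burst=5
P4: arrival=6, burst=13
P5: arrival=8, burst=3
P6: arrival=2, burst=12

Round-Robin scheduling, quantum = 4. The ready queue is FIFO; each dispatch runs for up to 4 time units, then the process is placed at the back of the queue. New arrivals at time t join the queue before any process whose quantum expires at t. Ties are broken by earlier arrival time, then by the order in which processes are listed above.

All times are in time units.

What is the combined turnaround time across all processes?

Timeline: | P2 0-4 | P1 4-8 | P6 8-12 | P2 12-16 | P3 16-20 | P4 20-24 | P5 24-27 | P1 27-31 | P6 31-35 | P2 35-39 | P3 39-40 | P4 40-44 | P1 44-48 | P6 48-52 | P2 52-55 | P4 55-59 | P1 59-61 | P4 61-62 |
Completion: P1=61  P2=55  P3=40  P4=62  P5=27  P6=52
Turnaround (C−A): P1=59  P2=55  P3=35  P4=56  P5=19  P6=50
Turnaround = completion − arrival: P1=59, P2=55, P3=35, P4=56, P5=19, P6=50
Total turnaround = 59 + 55 + 35 + 56 + 19 + 50 = 274

274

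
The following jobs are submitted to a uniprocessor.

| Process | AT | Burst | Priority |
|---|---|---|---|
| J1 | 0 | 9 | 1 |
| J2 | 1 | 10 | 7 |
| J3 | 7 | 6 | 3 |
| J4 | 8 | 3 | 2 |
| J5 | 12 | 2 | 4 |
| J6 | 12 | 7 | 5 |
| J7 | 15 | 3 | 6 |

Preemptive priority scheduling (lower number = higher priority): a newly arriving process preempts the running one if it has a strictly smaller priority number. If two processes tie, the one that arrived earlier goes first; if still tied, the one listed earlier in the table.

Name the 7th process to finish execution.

J2

Timeline: | J1 0-9 | J4 9-12 | J3 12-18 | J5 18-20 | J6 20-27 | J7 27-30 | J2 30-40 |
Completion: J1=9  J2=40  J3=18  J4=12  J5=20  J6=27  J7=30
Turnaround (C−A): J1=9  J2=39  J3=11  J4=4  J5=8  J6=15  J7=15
Finish order: J1 → J4 → J3 → J5 → J6 → J7 → J2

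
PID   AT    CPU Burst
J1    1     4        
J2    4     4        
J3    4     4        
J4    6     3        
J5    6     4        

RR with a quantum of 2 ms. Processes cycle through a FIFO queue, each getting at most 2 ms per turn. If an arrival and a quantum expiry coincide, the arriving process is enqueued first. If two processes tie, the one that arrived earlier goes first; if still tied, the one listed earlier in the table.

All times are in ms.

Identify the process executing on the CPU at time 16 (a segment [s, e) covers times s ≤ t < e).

Timeline: | idle 0-1 | J1 1-5 | J2 5-7 | J3 7-9 | J4 9-11 | J5 11-13 | J2 13-15 | J3 15-17 | J4 17-18 | J5 18-20 |
Completion: J1=5  J2=15  J3=17  J4=18  J5=20

J3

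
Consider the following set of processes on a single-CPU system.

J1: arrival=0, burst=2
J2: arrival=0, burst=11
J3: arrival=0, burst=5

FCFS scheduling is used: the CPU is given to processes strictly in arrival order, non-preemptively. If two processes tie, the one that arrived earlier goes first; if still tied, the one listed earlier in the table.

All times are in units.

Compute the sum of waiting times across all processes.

15

Timeline: | J1 0-2 | J2 2-13 | J3 13-18 |
Completion: J1=2  J2=13  J3=18
Turnaround (C−A): J1=2  J2=13  J3=18
Waiting = turnaround − burst: J1=0, J2=2, J3=13
Total waiting = 0 + 2 + 13 = 15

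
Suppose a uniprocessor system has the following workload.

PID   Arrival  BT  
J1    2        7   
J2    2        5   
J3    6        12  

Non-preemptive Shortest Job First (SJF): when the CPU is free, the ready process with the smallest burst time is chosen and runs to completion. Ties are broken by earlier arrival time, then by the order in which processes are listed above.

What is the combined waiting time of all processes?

13

Schedule: | idle 0-2 | J2 2-7 | J1 7-14 | J3 14-26 |
Completion: J1=14  J2=7  J3=26
Waiting = turnaround − burst: J1=5, J2=0, J3=8
Total waiting = 5 + 0 + 8 = 13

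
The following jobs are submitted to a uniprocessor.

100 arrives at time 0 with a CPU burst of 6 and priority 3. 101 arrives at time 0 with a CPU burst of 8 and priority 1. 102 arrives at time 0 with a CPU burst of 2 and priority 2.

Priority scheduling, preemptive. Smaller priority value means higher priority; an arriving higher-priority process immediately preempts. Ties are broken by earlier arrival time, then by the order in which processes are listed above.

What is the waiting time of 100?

Gantt: | 101 0-8 | 102 8-10 | 100 10-16 |
Completion: 100=16  101=8  102=10
Turnaround (C−A): 100=16  101=8  102=10
Waiting(100) = turnaround − burst = 16 − 6 = 10

10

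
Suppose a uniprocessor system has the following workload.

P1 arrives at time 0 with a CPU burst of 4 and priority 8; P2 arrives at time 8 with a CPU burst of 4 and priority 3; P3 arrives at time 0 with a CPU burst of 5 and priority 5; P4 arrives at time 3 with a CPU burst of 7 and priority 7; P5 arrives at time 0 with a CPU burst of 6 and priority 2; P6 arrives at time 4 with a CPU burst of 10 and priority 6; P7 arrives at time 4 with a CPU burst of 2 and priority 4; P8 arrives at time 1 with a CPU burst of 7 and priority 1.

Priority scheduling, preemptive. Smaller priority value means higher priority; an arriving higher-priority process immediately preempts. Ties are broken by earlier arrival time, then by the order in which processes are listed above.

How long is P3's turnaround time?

24

Gantt: | P5 0-1 | P8 1-8 | P5 8-13 | P2 13-17 | P7 17-19 | P3 19-24 | P6 24-34 | P4 34-41 | P1 41-45 |
Completion: P1=45  P2=17  P3=24  P4=41  P5=13  P6=34  P7=19  P8=8
Turnaround (C−A): P1=45  P2=9  P3=24  P4=38  P5=13  P6=30  P7=15  P8=7
Turnaround(P3) = completion − arrival = 24 − 0 = 24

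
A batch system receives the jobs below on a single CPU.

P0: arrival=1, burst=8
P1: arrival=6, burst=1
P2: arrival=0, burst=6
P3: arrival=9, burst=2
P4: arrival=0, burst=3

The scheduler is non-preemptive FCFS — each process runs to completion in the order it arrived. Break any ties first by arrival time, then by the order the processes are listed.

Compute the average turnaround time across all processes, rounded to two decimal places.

Schedule: | P2 0-6 | P4 6-9 | P0 9-17 | P1 17-18 | P3 18-20 |
Completion: P0=17  P1=18  P2=6  P3=20  P4=9
Turnaround (C−A): P0=16  P1=12  P2=6  P3=11  P4=9
Turnaround times: P0=16, P1=12, P2=6, P3=11, P4=9
Average turnaround = (16+12+6+11+9) / 5 = 54/5 = 10.80

10.80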